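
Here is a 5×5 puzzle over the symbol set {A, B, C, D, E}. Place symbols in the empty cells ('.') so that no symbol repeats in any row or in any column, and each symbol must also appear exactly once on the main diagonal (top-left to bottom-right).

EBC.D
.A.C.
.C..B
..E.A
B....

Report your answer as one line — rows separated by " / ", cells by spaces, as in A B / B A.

Cell (r1,c4): row 1 has {B,C,D,E}; column 4 has {C} → A.
Cell (r2,c1): row 2 has {A,C}; column 1 has {B,E} → D.
Cell (r2,c3): row 2 has {A,C,D}; column 3 has {C,E} → B.
Cell (r2,c5): row 2 has {A,B,C,D}; column 5 has {A,B,D} → E.
Cell (r3,c1): row 3 has {B,C}; column 1 has {B,D,E} → A.
Cell (r3,c3): row 3 has {A,B,C}; column 3 has {B,C,E}; the diagonal has {A,E} → D.
Cell (r3,c4): row 3 has {A,B,C,D}; column 4 has {A,C} → E.
Cell (r4,c1): row 4 has {A,E}; column 1 has {A,B,D,E} → C.
Cell (r4,c2): row 4 has {A,C,E}; column 2 has {A,B,C} → D.
Cell (r4,c4): row 4 has {A,C,D,E}; column 4 has {A,C,E}; the diagonal has {A,D,E} → B.
Cell (r5,c2): row 5 has {B}; column 2 has {A,B,C,D} → E.
Cell (r5,c3): row 5 has {B,E}; column 3 has {B,C,D,E} → A.
Cell (r5,c4): row 5 has {A,B,E}; column 4 has {A,B,C,E} → D.
Cell (r5,c5): row 5 has {A,B,D,E}; column 5 has {A,B,D,E}; the diagonal has {A,B,D,E} → C.

E B C A D / D A B C E / A C D E B / C D E B A / B E A D C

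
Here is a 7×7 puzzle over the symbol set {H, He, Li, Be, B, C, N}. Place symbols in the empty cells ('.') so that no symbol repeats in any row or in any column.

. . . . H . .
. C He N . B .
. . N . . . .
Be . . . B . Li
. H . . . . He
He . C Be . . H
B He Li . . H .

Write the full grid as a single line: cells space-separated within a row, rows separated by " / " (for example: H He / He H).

row 2 has {He,B,C,N}; column 7 has {H,He,Li} — only Be is left for (r2,c7).
row 4 has {Li,Be,B}; column 2 has {H,He,C} — only N is left for (r4,c2).
row 4 has {Li,Be,B,N}; column 3 has {He,Li,C,N} — only H is left for (r4,c3).
row 7 has {H,He,Li,B}; column 4 has {Be,N} — only C is left for (r7,c4).
row 7 has {H,He,Li,B,C}; column 7 has {H,He,Li,Be} — only N is left for (r7,c7).
row 2 has {He,Be,B,C,N}; column 5 has {H,B} — only Li is left for (r2,c5).
row 4 has {H,Li,Be,B,N}; column 4 has {Be,C,N} — only He is left for (r4,c4).
row 4 has {H,He,Li,Be,B,N}; column 6 has {H,B} — only C is left for (r4,c6).
row 6 has {H,He,Be,C}; column 5 has {H,Li,B} — only N is left for (r6,c5).
row 6 has {H,He,Be,C,N}; column 6 has {H,B,C} — only Li is left for (r6,c6).
row 7 has {H,He,Li,B,C,N}; column 5 has {H,Li,B,N} — only Be is left for (r7,c5).
row 2 has {He,Li,Be,B,C,N}; column 1 has {He,Be,B} — only H is left for (r2,c1).
row 5 has {H,He}; column 5 has {H,Li,Be,B,N} — only C is left for (r5,c5).
row 6 has {H,He,Li,Be,C,N}; column 2 has {H,He,C,N} — only B is left for (r6,c2).
row 3 has {N}; column 5 has {H,Li,Be,B,C,N} — only He is left for (r3,c5).
row 3 has {He,N}; column 6 has {H,Li,B,C} — only Be is left for (r3,c6).
row 5 has {H,He,C}; column 6 has {H,Li,Be,B,C} — only N is left for (r5,c6).
row 1 has {H}; column 6 has {H,Li,Be,B,C,N} — only He is left for (r1,c6).
row 3 has {He,Be,N}; column 2 has {H,He,B,C,N} — only Li is left for (r3,c2).
row 5 has {H,He,C,N}; column 1 has {H,He,Be,B} — only Li is left for (r5,c1).
row 5 has {H,He,Li,C,N}; column 4 has {He,Be,C,N} — only B is left for (r5,c4).
row 1 has {H,He}; column 2 has {H,He,Li,B,C,N} — only Be is left for (r1,c2).
row 1 has {H,He,Be}; column 3 has {H,He,Li,C,N} — only B is left for (r1,c3).
row 1 has {H,He,Be,B}; column 4 has {He,Be,B,C,N} — only Li is left for (r1,c4).
row 1 has {H,He,Li,Be,B}; column 7 has {H,He,Li,Be,N} — only C is left for (r1,c7).
row 3 has {He,Li,Be,N}; column 1 has {H,He,Li,Be,B} — only C is left for (r3,c1).
row 3 has {He,Li,Be,C,N}; column 4 has {He,Li,Be,B,C,N} — only H is left for (r3,c4).
row 3 has {H,He,Li,Be,C,N}; column 7 has {H,He,Li,Be,C,N} — only B is left for (r3,c7).
row 5 has {H,He,Li,B,C,N}; column 3 has {H,He,Li,B,C,N} — only Be is left for (r5,c3).
row 1 has {H,He,Li,Be,B,C}; column 1 has {H,He,Li,Be,B,C} — only N is left for (r1,c1).

N Be B Li H He C / H C He N Li B Be / C Li N H He Be B / Be N H He B C Li / Li H Be B C N He / He B C Be N Li H / B He Li C Be H N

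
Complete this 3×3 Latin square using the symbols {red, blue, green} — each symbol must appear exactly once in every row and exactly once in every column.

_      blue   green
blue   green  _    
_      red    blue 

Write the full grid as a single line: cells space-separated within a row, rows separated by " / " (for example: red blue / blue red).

red blue green / blue green red / green red blue

At row 1, column 1: row 1 has {blue,green}; column 1 has {blue}; that leaves red.
At row 2, column 3: row 2 has {blue,green}; column 3 has {blue,green}; that leaves red.
At row 3, column 1: row 3 has {red,blue}; column 1 has {red,blue}; that leaves green.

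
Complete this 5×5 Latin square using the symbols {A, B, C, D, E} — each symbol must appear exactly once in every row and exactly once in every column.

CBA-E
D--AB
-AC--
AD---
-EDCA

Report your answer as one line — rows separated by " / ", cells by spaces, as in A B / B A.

C B A D E / D C E A B / E A C B D / A D B E C / B E D C A

row 1 has {A,B,C,E}; column 4 has {A,C} — only D is left for (r1,c4).
row 2 has {A,B,D}; column 2 has {A,B,D,E} — only C is left for (r2,c2).
row 2 has {A,B,C,D}; column 3 has {A,C,D} — only E is left for (r2,c3).
row 3 has {A,C}; column 5 has {A,B,E} — only D is left for (r3,c5).
row 4 has {A,D}; column 3 has {A,C,D,E} — only B is left for (r4,c3).
row 4 has {A,B,D}; column 4 has {A,C,D} — only E is left for (r4,c4).
row 4 has {A,B,D,E}; column 5 has {A,B,D,E} — only C is left for (r4,c5).
row 5 has {A,C,D,E}; column 1 has {A,C,D} — only B is left for (r5,c1).
row 3 has {A,C,D}; column 1 has {A,B,C,D} — only E is left for (r3,c1).
row 3 has {A,C,D,E}; column 4 has {A,C,D,E} — only B is left for (r3,c4).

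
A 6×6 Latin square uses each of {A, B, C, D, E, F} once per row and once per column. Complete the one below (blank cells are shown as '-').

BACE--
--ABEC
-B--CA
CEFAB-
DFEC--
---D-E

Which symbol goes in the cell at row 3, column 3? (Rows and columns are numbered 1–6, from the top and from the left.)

(r2,c1) = F
(r2,c2) = D
(r3,c1) = E
(r3,c3) = D

D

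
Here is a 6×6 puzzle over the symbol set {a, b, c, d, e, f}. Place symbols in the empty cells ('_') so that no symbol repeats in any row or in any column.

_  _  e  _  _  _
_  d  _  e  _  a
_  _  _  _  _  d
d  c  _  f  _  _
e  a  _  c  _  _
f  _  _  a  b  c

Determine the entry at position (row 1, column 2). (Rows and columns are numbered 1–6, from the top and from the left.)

row 3 has {d}; column 4 has {a,c,e,f} — only b is left for (r3,c4).
row 6 has {a,b,c,f}; column 2 has {a,c,d} — only e is left for (r6,c2).
row 6 has {a,b,c,e,f}; column 3 has {e} — only d is left for (r6,c3).
row 1 has {e}; column 4 has {a,b,c,e,f} — only d is left for (r1,c4).
row 3 has {b,d}; column 2 has {a,c,d,e} — only f is left for (r3,c2).
row 1 has {d,e}; column 2 has {a,c,d,e,f} — only b is left for (r1,c2).

b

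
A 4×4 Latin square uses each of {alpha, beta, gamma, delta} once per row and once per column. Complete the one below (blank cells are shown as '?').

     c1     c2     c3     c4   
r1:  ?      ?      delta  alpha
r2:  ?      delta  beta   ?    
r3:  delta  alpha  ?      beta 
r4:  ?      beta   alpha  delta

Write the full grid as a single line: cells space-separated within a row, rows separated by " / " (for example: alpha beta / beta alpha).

row 1 has {alpha,delta}; column 2 has {alpha,beta,delta} — only gamma is left for (r1,c2).
row 2 has {beta,delta}; column 4 has {alpha,beta,delta} — only gamma is left for (r2,c4).
row 3 has {alpha,beta,delta}; column 3 has {alpha,beta,delta} — only gamma is left for (r3,c3).
row 4 has {alpha,beta,delta}; column 1 has {delta} — only gamma is left for (r4,c1).
row 1 has {alpha,gamma,delta}; column 1 has {gamma,delta} — only beta is left for (r1,c1).
row 2 has {beta,gamma,delta}; column 1 has {beta,gamma,delta} — only alpha is left for (r2,c1).

beta gamma delta alpha / alpha delta beta gamma / delta alpha gamma beta / gamma beta alpha delta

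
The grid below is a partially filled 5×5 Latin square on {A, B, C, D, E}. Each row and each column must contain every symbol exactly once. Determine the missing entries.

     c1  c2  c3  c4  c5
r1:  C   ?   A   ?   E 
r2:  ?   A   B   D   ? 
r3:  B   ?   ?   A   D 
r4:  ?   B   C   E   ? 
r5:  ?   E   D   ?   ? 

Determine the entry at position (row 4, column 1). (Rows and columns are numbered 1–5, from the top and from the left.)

D

(r1,c2) = D
(r1,c4) = B
(r2,c1) = E
(r2,c5) = C
(r3,c2) = C
(r3,c3) = E
(r4,c5) = A
(r5,c1) = A
(r5,c4) = C
(r5,c5) = B
(r4,c1) = D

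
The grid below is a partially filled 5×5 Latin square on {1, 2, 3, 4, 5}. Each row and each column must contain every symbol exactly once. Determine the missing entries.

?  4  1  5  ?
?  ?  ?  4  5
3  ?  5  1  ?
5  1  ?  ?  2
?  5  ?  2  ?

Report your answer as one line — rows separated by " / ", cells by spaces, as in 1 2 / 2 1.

2 4 1 5 3 / 1 3 2 4 5 / 3 2 5 1 4 / 5 1 4 3 2 / 4 5 3 2 1

At row 1, column 1: row 1 has {1,4,5}; column 1 has {3,5}; that leaves 2.
At row 1, column 5: row 1 has {1,2,4,5}; column 5 has {2,5}; that leaves 3.
At row 2, column 1: row 2 has {4,5}; column 1 has {2,3,5}; that leaves 1.
At row 3, column 2: row 3 has {1,3,5}; column 2 has {1,4,5}; that leaves 2.
At row 3, column 5: row 3 has {1,2,3,5}; column 5 has {2,3,5}; that leaves 4.
At row 4, column 4: row 4 has {1,2,5}; column 4 has {1,2,4,5}; that leaves 3.
At row 5, column 1: row 5 has {2,5}; column 1 has {1,2,3,5}; that leaves 4.
At row 5, column 3: row 5 has {2,4,5}; column 3 has {1,5}; that leaves 3.
At row 5, column 5: row 5 has {2,3,4,5}; column 5 has {2,3,4,5}; that leaves 1.
At row 2, column 2: row 2 has {1,4,5}; column 2 has {1,2,4,5}; that leaves 3.
At row 2, column 3: row 2 has {1,3,4,5}; column 3 has {1,3,5}; that leaves 2.
At row 4, column 3: row 4 has {1,2,3,5}; column 3 has {1,2,3,5}; that leaves 4.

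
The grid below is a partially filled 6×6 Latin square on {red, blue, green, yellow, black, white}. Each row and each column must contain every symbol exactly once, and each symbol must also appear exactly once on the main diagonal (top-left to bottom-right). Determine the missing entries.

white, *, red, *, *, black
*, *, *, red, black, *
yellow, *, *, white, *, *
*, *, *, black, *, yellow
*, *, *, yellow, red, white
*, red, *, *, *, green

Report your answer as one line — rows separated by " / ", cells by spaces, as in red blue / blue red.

(r2,c6) = blue
(r3,c3) = blue
(r3,c5) = green
(r3,c6) = red
(r6,c4) = blue
(r1,c4) = green
(r2,c1) = green
(r2,c2) = yellow
(r2,c3) = white
(r3,c2) = black
(r4,c3) = green
(r5,c3) = black
(r6,c1) = black
(r6,c3) = yellow
(r6,c5) = white
(r1,c2) = blue
(r1,c5) = yellow
(r4,c2) = white
(r4,c5) = blue
(r5,c1) = blue
(r5,c2) = green
(r4,c1) = red

white blue red green yellow black / green yellow white red black blue / yellow black blue white green red / red white green black blue yellow / blue green black yellow red white / black red yellow blue white green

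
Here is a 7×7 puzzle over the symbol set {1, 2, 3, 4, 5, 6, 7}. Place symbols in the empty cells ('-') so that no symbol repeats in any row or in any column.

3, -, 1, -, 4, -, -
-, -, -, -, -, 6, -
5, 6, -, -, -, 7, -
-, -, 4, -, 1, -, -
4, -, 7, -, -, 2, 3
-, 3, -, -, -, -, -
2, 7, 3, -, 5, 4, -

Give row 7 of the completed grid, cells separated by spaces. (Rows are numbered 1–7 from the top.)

2 7 3 6 5 4 1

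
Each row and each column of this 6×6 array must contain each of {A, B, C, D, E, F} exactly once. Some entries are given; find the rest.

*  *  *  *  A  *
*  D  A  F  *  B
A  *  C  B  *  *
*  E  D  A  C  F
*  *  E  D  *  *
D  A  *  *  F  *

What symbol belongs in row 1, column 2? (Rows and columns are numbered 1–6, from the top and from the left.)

row 2 has {A,B,D,F}; column 5 has {A,C,F} — only E is left for (r2,c5).
row 3 has {A,B,C}; column 2 has {A,D,E} — only F is left for (r3,c2).
row 3 has {A,B,C,F}; column 5 has {A,C,E,F} — only D is left for (r3,c5).
row 3 has {A,B,C,D,F}; column 6 has {B,F} — only E is left for (r3,c6).
row 4 has {A,C,D,E,F}; column 1 has {A,D} — only B is left for (r4,c1).
row 5 has {D,E}; column 5 has {A,C,D,E,F} — only B is left for (r5,c5).
row 6 has {A,D,F}; column 3 has {A,C,D,E} — only B is left for (r6,c3).
row 6 has {A,B,D,F}; column 6 has {B,E,F} — only C is left for (r6,c6).
row 1 has {A}; column 3 has {A,B,C,D,E} — only F is left for (r1,c3).
row 1 has {A,F}; column 6 has {B,C,E,F} — only D is left for (r1,c6).
row 2 has {A,B,D,E,F}; column 1 has {A,B,D} — only C is left for (r2,c1).
row 5 has {B,D,E}; column 1 has {A,B,C,D} — only F is left for (r5,c1).
row 5 has {B,D,E,F}; column 2 has {A,D,E,F} — only C is left for (r5,c2).
row 5 has {B,C,D,E,F}; column 6 has {B,C,D,E,F} — only A is left for (r5,c6).
row 6 has {A,B,C,D,F}; column 4 has {A,B,D,F} — only E is left for (r6,c4).
row 1 has {A,D,F}; column 1 has {A,B,C,D,F} — only E is left for (r1,c1).
row 1 has {A,D,E,F}; column 2 has {A,C,D,E,F} — only B is left for (r1,c2).

B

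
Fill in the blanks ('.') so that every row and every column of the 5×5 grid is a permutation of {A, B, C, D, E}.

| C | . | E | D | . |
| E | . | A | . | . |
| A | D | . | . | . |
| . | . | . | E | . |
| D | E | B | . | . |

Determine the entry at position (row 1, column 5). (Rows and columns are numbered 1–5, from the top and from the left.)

B

(r3,c3): row 3 has {A,D}; column 3 has {A,B,E}, so it must be C.
(r3,c4): row 3 has {A,C,D}; column 4 has {D,E}, so it must be B.
(r3,c5): row 3 has {A,B,C,D}; column 5 is empty so far, so it must be E.
(r4,c1): row 4 has {E}; column 1 has {A,C,D,E}, so it must be B.
(r4,c3): row 4 has {B,E}; column 3 has {A,B,C,E}, so it must be D.
(r2,c4): row 2 has {A,E}; column 4 has {B,D,E}, so it must be C.
(r5,c4): row 5 has {B,D,E}; column 4 has {B,C,D,E}, so it must be A.
(r5,c5): row 5 has {A,B,D,E}; column 5 has {E}, so it must be C.
(r2,c2): row 2 has {A,C,E}; column 2 has {D,E}, so it must be B.
(r2,c5): row 2 has {A,B,C,E}; column 5 has {C,E}, so it must be D.
(r4,c5): row 4 has {B,D,E}; column 5 has {C,D,E}, so it must be A.
(r1,c2): row 1 has {C,D,E}; column 2 has {B,D,E}, so it must be A.
(r1,c5): row 1 has {A,C,D,E}; column 5 has {A,C,D,E}, so it must be B.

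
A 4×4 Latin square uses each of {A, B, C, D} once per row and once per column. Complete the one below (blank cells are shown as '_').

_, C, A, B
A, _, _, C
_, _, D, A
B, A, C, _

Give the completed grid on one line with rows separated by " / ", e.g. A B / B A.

D C A B / A D B C / C B D A / B A C D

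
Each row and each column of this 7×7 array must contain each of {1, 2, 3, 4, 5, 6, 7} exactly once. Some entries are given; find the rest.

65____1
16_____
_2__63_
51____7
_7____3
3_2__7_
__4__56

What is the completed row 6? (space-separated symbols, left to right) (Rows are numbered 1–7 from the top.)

3 4 2 6 1 7 5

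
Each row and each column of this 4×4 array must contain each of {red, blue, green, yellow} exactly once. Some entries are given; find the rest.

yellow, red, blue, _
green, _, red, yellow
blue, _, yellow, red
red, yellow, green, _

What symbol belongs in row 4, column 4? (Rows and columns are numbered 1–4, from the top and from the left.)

Cell (r1,c4): row 1 has {red,blue,yellow}; column 4 has {red,yellow} → green.
Cell (r2,c2): row 2 has {red,green,yellow}; column 2 has {red,yellow} → blue.
Cell (r3,c2): row 3 has {red,blue,yellow}; column 2 has {red,blue,yellow} → green.
Cell (r4,c4): row 4 has {red,green,yellow}; column 4 has {red,green,yellow} → blue.

blue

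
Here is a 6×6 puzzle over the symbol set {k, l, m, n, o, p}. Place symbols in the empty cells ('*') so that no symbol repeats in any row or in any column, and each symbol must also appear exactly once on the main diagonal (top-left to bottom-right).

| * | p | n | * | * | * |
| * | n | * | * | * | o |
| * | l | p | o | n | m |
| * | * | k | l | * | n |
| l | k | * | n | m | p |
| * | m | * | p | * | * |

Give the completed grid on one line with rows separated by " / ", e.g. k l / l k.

Cell (r3,c1): row 3 has {l,m,n,o,p}; column 1 has {l} → k.
Cell (r4,c2): row 4 has {k,l,n}; column 2 has {k,l,m,n,p} → o.
Cell (r4,c5): row 4 has {k,l,n,o}; column 5 has {m,n} → p.
Cell (r5,c3): row 5 has {k,l,m,n,p}; column 3 has {k,n,p} → o.
Cell (r6,c3): row 6 has {m,p}; column 3 has {k,n,o,p} → l.
Cell (r6,c6): row 6 has {l,m,p}; column 6 has {m,n,o,p}; the diagonal has {l,m,n,p} → k.
Cell (r1,c1): row 1 has {n,p}; column 1 has {k,l}; the diagonal has {k,l,m,n,p} → o.
Cell (r1,c6): row 1 has {n,o,p}; column 6 has {k,m,n,o,p} → l.
Cell (r2,c3): row 2 has {n,o}; column 3 has {k,l,n,o,p} → m.
Cell (r2,c4): row 2 has {m,n,o}; column 4 has {l,n,o,p} → k.
Cell (r2,c5): row 2 has {k,m,n,o}; column 5 has {m,n,p} → l.
Cell (r4,c1): row 4 has {k,l,n,o,p}; column 1 has {k,l,o} → m.
Cell (r6,c1): row 6 has {k,l,m,p}; column 1 has {k,l,m,o} → n.
Cell (r6,c5): row 6 has {k,l,m,n,p}; column 5 has {l,m,n,p} → o.
Cell (r1,c4): row 1 has {l,n,o,p}; column 4 has {k,l,n,o,p} → m.
Cell (r1,c5): row 1 has {l,m,n,o,p}; column 5 has {l,m,n,o,p} → k.
Cell (r2,c1): row 2 has {k,l,m,n,o}; column 1 has {k,l,m,n,o} → p.

o p n m k l / p n m k l o / k l p o n m / m o k l p n / l k o n m p / n m l p o k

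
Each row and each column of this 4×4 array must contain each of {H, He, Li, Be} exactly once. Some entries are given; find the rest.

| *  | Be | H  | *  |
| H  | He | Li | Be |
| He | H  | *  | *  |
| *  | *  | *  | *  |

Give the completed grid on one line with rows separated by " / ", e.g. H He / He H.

row 1 has {H,Be}; column 1 has {H,He} — only Li is left for (r1,c1).
row 1 has {H,Li,Be}; column 4 has {Be} — only He is left for (r1,c4).
row 3 has {H,He}; column 3 has {H,Li} — only Be is left for (r3,c3).
row 3 has {H,He,Be}; column 4 has {He,Be} — only Li is left for (r3,c4).
row 4 is empty so far; column 1 has {H,He,Li} — only Be is left for (r4,c1).
row 4 has {Be}; column 2 has {H,He,Be} — only Li is left for (r4,c2).
row 4 has {Li,Be}; column 3 has {H,Li,Be} — only He is left for (r4,c3).
row 4 has {He,Li,Be}; column 4 has {He,Li,Be} — only H is left for (r4,c4).

Li Be H He / H He Li Be / He H Be Li / Be Li He H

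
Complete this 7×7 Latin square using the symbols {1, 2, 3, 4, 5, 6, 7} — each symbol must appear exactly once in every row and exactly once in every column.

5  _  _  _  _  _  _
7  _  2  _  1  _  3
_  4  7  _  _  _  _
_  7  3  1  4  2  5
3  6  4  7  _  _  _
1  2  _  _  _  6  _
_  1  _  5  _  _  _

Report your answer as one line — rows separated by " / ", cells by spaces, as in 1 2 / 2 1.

5 3 1 2 6 7 4 / 7 5 2 6 1 4 3 / 2 4 7 3 5 1 6 / 6 7 3 1 4 2 5 / 3 6 4 7 2 5 1 / 1 2 5 4 3 6 7 / 4 1 6 5 7 3 2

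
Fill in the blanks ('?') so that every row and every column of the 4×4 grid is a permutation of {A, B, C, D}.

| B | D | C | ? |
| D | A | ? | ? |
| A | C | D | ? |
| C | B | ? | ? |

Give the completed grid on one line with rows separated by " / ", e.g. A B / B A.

B D C A / D A B C / A C D B / C B A D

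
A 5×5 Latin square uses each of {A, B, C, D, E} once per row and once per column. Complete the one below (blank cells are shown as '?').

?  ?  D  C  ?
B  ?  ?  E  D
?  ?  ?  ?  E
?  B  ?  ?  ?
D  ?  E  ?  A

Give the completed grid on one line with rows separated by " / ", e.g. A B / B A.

A E D C B / B A C E D / C D B A E / E B A D C / D C E B A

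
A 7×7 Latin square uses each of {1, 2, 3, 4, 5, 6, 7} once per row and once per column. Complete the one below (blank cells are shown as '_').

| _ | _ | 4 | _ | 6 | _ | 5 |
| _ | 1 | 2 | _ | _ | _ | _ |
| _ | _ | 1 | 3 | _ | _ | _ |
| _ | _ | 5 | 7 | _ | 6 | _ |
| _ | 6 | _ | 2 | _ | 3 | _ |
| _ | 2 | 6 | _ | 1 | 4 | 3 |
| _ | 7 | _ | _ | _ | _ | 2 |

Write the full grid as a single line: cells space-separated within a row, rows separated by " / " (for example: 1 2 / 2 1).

2 3 4 1 6 7 5 / 6 1 2 4 3 5 7 / 4 5 1 3 7 2 6 / 3 4 5 7 2 6 1 / 1 6 7 2 5 3 4 / 7 2 6 5 1 4 3 / 5 7 3 6 4 1 2

At row 1, column 2: row 1 has {4,5,6}; column 2 has {1,2,6,7}; that leaves 3.
At row 1, column 4: row 1 has {3,4,5,6}; column 4 has {2,3,7}; that leaves 1.
At row 4, column 2: row 4 has {5,6,7}; column 2 has {1,2,3,6,7}; that leaves 4.
At row 4, column 7: row 4 has {4,5,6,7}; column 7 has {2,3,5}; that leaves 1.
At row 5, column 3: row 5 has {2,3,6}; column 3 has {1,2,4,5,6}; that leaves 7.
At row 5, column 7: row 5 has {2,3,6,7}; column 7 has {1,2,3,5}; that leaves 4.
At row 6, column 4: row 6 has {1,2,3,4,6}; column 4 has {1,2,3,7}; that leaves 5.
At row 7, column 3: row 7 has {2,7}; column 3 has {1,2,4,5,6,7}; that leaves 3.
At row 3, column 2: row 3 has {1,3}; column 2 has {1,2,3,4,6,7}; that leaves 5.
At row 5, column 5: row 5 has {2,3,4,6,7}; column 5 has {1,6}; that leaves 5.
At row 6, column 1: row 6 has {1,2,3,4,5,6}; column 1 is empty so far; that leaves 7.
At row 7, column 5: row 7 has {2,3,7}; column 5 has {1,5,6}; that leaves 4.
At row 1, column 1: row 1 has {1,3,4,5,6}; column 1 has {7}; that leaves 2.
At row 1, column 6: row 1 has {1,2,3,4,5,6}; column 6 has {3,4,6}; that leaves 7.
At row 2, column 6: row 2 has {1,2}; column 6 has {3,4,6,7}; that leaves 5.
At row 3, column 6: row 3 has {1,3,5}; column 6 has {3,4,5,6,7}; that leaves 2.
At row 4, column 1: row 4 has {1,4,5,6,7}; column 1 has {2,7}; that leaves 3.
At row 4, column 5: row 4 has {1,3,4,5,6,7}; column 5 has {1,4,5,6}; that leaves 2.
At row 5, column 1: row 5 has {2,3,4,5,6,7}; column 1 has {2,3,7}; that leaves 1.
At row 7, column 4: row 7 has {2,3,4,7}; column 4 has {1,2,3,5,7}; that leaves 6.
At row 7, column 6: row 7 has {2,3,4,6,7}; column 6 has {2,3,4,5,6,7}; that leaves 1.
At row 2, column 4: row 2 has {1,2,5}; column 4 has {1,2,3,5,6,7}; that leaves 4.
At row 3, column 5: row 3 has {1,2,3,5}; column 5 has {1,2,4,5,6}; that leaves 7.
At row 3, column 7: row 3 has {1,2,3,5,7}; column 7 has {1,2,3,4,5}; that leaves 6.
At row 7, column 1: row 7 has {1,2,3,4,6,7}; column 1 has {1,2,3,7}; that leaves 5.
At row 2, column 1: row 2 has {1,2,4,5}; column 1 has {1,2,3,5,7}; that leaves 6.
At row 2, column 5: row 2 has {1,2,4,5,6}; column 5 has {1,2,4,5,6,7}; that leaves 3.
At row 2, column 7: row 2 has {1,2,3,4,5,6}; column 7 has {1,2,3,4,5,6}; that leaves 7.
At row 3, column 1: row 3 has {1,2,3,5,6,7}; column 1 has {1,2,3,5,6,7}; that leaves 4.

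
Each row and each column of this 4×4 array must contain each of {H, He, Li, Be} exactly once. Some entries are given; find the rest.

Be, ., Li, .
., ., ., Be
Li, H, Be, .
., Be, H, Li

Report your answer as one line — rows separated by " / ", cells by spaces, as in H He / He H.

Cell (r1,c2): row 1 has {Li,Be}; column 2 has {H,Be} → He.
Cell (r1,c4): row 1 has {He,Li,Be}; column 4 has {Li,Be} → H.
Cell (r2,c2): row 2 has {Be}; column 2 has {H,He,Be} → Li.
Cell (r2,c3): row 2 has {Li,Be}; column 3 has {H,Li,Be} → He.
Cell (r3,c4): row 3 has {H,Li,Be}; column 4 has {H,Li,Be} → He.
Cell (r4,c1): row 4 has {H,Li,Be}; column 1 has {Li,Be} → He.
Cell (r2,c1): row 2 has {He,Li,Be}; column 1 has {He,Li,Be} → H.

Be He Li H / H Li He Be / Li H Be He / He Be H Li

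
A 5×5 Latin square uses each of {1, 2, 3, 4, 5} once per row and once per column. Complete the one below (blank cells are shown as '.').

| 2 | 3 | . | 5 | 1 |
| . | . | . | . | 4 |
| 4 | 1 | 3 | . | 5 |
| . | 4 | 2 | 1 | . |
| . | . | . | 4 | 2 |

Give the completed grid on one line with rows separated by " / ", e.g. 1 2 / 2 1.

(r1,c3) = 4
(r3,c4) = 2
(r4,c5) = 3
(r5,c2) = 5
(r5,c3) = 1
(r2,c2) = 2
(r2,c3) = 5
(r2,c4) = 3
(r4,c1) = 5
(r5,c1) = 3
(r2,c1) = 1

2 3 4 5 1 / 1 2 5 3 4 / 4 1 3 2 5 / 5 4 2 1 3 / 3 5 1 4 2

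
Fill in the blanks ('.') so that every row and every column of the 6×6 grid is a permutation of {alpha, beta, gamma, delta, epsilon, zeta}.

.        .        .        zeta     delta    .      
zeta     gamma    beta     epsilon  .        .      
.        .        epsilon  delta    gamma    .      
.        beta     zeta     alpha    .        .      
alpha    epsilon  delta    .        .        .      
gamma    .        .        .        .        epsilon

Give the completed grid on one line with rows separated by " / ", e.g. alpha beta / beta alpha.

epsilon alpha gamma zeta delta beta / zeta gamma beta epsilon alpha delta / beta zeta epsilon delta gamma alpha / delta beta zeta alpha epsilon gamma / alpha epsilon delta gamma beta zeta / gamma delta alpha beta zeta epsilon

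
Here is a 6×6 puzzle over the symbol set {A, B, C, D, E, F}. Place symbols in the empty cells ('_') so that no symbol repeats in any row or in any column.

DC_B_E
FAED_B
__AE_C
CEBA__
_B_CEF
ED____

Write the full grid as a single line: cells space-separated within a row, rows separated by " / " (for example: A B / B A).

At row 1, column 3: row 1 has {B,C,D,E}; column 3 has {A,B,E}; that leaves F.
At row 1, column 5: row 1 has {B,C,D,E,F}; column 5 has {E}; that leaves A.
At row 2, column 5: row 2 has {A,B,D,E,F}; column 5 has {A,E}; that leaves C.
At row 3, column 1: row 3 has {A,C,E}; column 1 has {C,D,E,F}; that leaves B.
At row 3, column 2: row 3 has {A,B,C,E}; column 2 has {A,B,C,D,E}; that leaves F.
At row 3, column 5: row 3 has {A,B,C,E,F}; column 5 has {A,C,E}; that leaves D.
At row 4, column 5: row 4 has {A,B,C,E}; column 5 has {A,C,D,E}; that leaves F.
At row 4, column 6: row 4 has {A,B,C,E,F}; column 6 has {B,C,E,F}; that leaves D.
At row 5, column 1: row 5 has {B,C,E,F}; column 1 has {B,C,D,E,F}; that leaves A.
At row 5, column 3: row 5 has {A,B,C,E,F}; column 3 has {A,B,E,F}; that leaves D.
At row 6, column 3: row 6 has {D,E}; column 3 has {A,B,D,E,F}; that leaves C.
At row 6, column 4: row 6 has {C,D,E}; column 4 has {A,B,C,D,E}; that leaves F.
At row 6, column 5: row 6 has {C,D,E,F}; column 5 has {A,C,D,E,F}; that leaves B.
At row 6, column 6: row 6 has {B,C,D,E,F}; column 6 has {B,C,D,E,F}; that leaves A.

D C F B A E / F A E D C B / B F A E D C / C E B A F D / A B D C E F / E D C F B A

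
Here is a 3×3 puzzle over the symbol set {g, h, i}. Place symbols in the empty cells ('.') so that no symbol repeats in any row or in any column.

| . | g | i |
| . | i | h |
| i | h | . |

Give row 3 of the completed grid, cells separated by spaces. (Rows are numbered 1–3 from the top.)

i h g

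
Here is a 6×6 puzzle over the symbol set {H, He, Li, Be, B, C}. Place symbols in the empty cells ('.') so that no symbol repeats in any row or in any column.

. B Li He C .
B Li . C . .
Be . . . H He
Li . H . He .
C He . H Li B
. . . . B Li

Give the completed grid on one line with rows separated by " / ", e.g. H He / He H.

At row 1, column 1: row 1 has {He,Li,B,C}; column 1 has {Li,Be,B,C}; that leaves H.
At row 1, column 6: row 1 has {H,He,Li,B,C}; column 6 has {He,Li,B}; that leaves Be.
At row 2, column 5: row 2 has {Li,B,C}; column 5 has {H,He,Li,B,C}; that leaves Be.
At row 2, column 6: row 2 has {Li,Be,B,C}; column 6 has {He,Li,Be,B}; that leaves H.
At row 3, column 2: row 3 has {H,He,Be}; column 2 has {He,Li,B}; that leaves C.
At row 3, column 3: row 3 has {H,He,Be,C}; column 3 has {H,Li}; that leaves B.
At row 3, column 4: row 3 has {H,He,Be,B,C}; column 4 has {H,He,C}; that leaves Li.
At row 4, column 2: row 4 has {H,He,Li}; column 2 has {He,Li,B,C}; that leaves Be.
At row 4, column 4: row 4 has {H,He,Li,Be}; column 4 has {H,He,Li,C}; that leaves B.
At row 4, column 6: row 4 has {H,He,Li,Be,B}; column 6 has {H,He,Li,Be,B}; that leaves C.
At row 5, column 3: row 5 has {H,He,Li,B,C}; column 3 has {H,Li,B}; that leaves Be.
At row 6, column 1: row 6 has {Li,B}; column 1 has {H,Li,Be,B,C}; that leaves He.
At row 6, column 2: row 6 has {He,Li,B}; column 2 has {He,Li,Be,B,C}; that leaves H.
At row 6, column 3: row 6 has {H,He,Li,B}; column 3 has {H,Li,Be,B}; that leaves C.
At row 6, column 4: row 6 has {H,He,Li,B,C}; column 4 has {H,He,Li,B,C}; that leaves Be.
At row 2, column 3: row 2 has {H,Li,Be,B,C}; column 3 has {H,Li,Be,B,C}; that leaves He.

H B Li He C Be / B Li He C Be H / Be C B Li H He / Li Be H B He C / C He Be H Li B / He H C Be B Li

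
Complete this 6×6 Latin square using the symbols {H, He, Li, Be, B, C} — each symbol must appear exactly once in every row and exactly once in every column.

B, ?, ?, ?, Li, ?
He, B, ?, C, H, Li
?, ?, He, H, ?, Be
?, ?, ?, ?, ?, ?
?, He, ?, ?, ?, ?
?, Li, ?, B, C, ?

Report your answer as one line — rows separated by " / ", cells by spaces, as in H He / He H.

(r2,c3) = Be
(r3,c2) = C
(r3,c5) = B
(r5,c5) = Be
(r6,c3) = H
(r6,c6) = He
(r1,c3) = C
(r1,c6) = H
(r3,c1) = Li
(r4,c5) = He
(r5,c4) = Li
(r6,c1) = Be
(r1,c2) = Be
(r1,c4) = He
(r4,c2) = H
(r4,c4) = Be
(r5,c3) = B
(r5,c6) = C
(r4,c1) = C
(r4,c3) = Li
(r4,c6) = B
(r5,c1) = H

B Be C He Li H / He B Be C H Li / Li C He H B Be / C H Li Be He B / H He B Li Be C / Be Li H B C He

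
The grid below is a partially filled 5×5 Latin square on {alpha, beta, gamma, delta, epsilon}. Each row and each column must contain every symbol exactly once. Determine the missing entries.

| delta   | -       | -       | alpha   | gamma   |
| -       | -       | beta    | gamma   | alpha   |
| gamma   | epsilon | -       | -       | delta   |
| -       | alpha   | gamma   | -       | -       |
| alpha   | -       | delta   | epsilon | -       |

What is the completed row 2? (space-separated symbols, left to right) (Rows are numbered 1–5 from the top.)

epsilon delta beta gamma alpha

Cell (r1,c2): row 1 has {alpha,gamma,delta}; column 2 has {alpha,epsilon} → beta.
Cell (r1,c3): row 1 has {alpha,beta,gamma,delta}; column 3 has {beta,gamma,delta} → epsilon.
Cell (r2,c1): row 2 has {alpha,beta,gamma}; column 1 has {alpha,gamma,delta} → epsilon.
Cell (r2,c2): row 2 has {alpha,beta,gamma,epsilon}; column 2 has {alpha,beta,epsilon} → delta.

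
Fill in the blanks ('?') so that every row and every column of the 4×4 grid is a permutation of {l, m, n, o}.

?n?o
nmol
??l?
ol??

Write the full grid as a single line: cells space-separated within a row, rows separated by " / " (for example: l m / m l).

l n m o / n m o l / m o l n / o l n m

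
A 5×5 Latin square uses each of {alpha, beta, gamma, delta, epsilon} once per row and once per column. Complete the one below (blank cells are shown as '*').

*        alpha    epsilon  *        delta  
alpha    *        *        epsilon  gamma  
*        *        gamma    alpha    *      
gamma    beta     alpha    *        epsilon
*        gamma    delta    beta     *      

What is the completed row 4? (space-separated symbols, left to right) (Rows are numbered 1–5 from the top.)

gamma beta alpha delta epsilon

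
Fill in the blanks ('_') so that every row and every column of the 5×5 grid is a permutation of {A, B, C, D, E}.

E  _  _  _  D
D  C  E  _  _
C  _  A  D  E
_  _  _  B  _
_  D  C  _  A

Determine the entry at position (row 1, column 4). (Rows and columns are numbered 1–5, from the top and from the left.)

C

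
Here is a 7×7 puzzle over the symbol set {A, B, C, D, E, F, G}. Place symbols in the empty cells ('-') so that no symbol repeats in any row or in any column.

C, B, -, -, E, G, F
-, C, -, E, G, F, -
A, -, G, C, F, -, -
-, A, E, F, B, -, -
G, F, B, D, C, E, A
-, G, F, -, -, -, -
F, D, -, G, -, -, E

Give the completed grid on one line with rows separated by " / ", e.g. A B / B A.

C B D A E G F / B C A E G F D / A E G C F D B / D A E F B C G / G F B D C E A / E G F B D A C / F D C G A B E

Cell (r1,c4): row 1 has {B,C,E,F,G}; column 4 has {C,D,E,F,G} → A.
Cell (r3,c2): row 3 has {A,C,F,G}; column 2 has {A,B,C,D,F,G} → E.
Cell (r4,c1): row 4 has {A,B,E,F}; column 1 has {A,C,F,G} → D.
Cell (r4,c6): row 4 has {A,B,D,E,F}; column 6 has {E,F,G} → C.
Cell (r4,c7): row 4 has {A,B,C,D,E,F}; column 7 has {A,E,F} → G.
Cell (r6,c4): row 6 has {F,G}; column 4 has {A,C,D,E,F,G} → B.
Cell (r7,c5): row 7 has {D,E,F,G}; column 5 has {B,C,E,F,G} → A.
Cell (r7,c6): row 7 has {A,D,E,F,G}; column 6 has {C,E,F,G} → B.
Cell (r1,c3): row 1 has {A,B,C,E,F,G}; column 3 has {B,E,F,G} → D.
Cell (r2,c1): row 2 has {C,E,F,G}; column 1 has {A,C,D,F,G} → B.
Cell (r2,c3): row 2 has {B,C,E,F,G}; column 3 has {B,D,E,F,G} → A.
Cell (r2,c7): row 2 has {A,B,C,E,F,G}; column 7 has {A,E,F,G} → D.
Cell (r3,c6): row 3 has {A,C,E,F,G}; column 6 has {B,C,E,F,G} → D.
Cell (r3,c7): row 3 has {A,C,D,E,F,G}; column 7 has {A,D,E,F,G} → B.
Cell (r6,c1): row 6 has {B,F,G}; column 1 has {A,B,C,D,F,G} → E.
Cell (r6,c5): row 6 has {B,E,F,G}; column 5 has {A,B,C,E,F,G} → D.
Cell (r6,c6): row 6 has {B,D,E,F,G}; column 6 has {B,C,D,E,F,G} → A.
Cell (r6,c7): row 6 has {A,B,D,E,F,G}; column 7 has {A,B,D,E,F,G} → C.
Cell (r7,c3): row 7 has {A,B,D,E,F,G}; column 3 has {A,B,D,E,F,G} → C.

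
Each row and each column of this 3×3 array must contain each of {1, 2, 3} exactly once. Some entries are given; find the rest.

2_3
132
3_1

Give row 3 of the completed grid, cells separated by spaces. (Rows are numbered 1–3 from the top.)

3 2 1

row 1 has {2,3}; column 2 has {3} — only 1 is left for (r1,c2).
row 3 has {1,3}; column 2 has {1,3} — only 2 is left for (r3,c2).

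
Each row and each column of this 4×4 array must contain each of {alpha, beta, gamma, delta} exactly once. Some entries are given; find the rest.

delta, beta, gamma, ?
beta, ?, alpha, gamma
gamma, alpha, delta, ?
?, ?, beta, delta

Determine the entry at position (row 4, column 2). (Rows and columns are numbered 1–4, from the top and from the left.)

gamma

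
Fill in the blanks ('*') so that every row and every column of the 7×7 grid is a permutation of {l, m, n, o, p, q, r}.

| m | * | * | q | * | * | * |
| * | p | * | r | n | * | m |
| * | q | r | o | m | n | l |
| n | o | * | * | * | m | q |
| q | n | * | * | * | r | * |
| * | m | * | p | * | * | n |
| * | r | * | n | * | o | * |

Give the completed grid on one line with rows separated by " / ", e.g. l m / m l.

m l n q o p r / o p q r n l m / p q r o m n l / n o p l r m q / q n l m p r o / r m o p l q n / l r m n q o p

(r1,c2) = l
(r1,c6) = p
(r3,c1) = p
(r4,c4) = l
(r5,c4) = m
(r7,c1) = l
(r7,c7) = p
(r2,c1) = o
(r4,c3) = p
(r4,c5) = r
(r5,c7) = o
(r6,c1) = r
(r7,c5) = q
(r1,c5) = o
(r1,c7) = r
(r5,c3) = l
(r5,c5) = p
(r6,c5) = l
(r6,c6) = q
(r7,c3) = m
(r1,c3) = n
(r2,c3) = q
(r2,c6) = l
(r6,c3) = o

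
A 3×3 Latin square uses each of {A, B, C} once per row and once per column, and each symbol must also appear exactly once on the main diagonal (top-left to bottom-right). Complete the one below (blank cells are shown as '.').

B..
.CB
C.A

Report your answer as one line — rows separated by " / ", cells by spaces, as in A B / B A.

B A C / A C B / C B A

(r1,c2) = A
(r1,c3) = C
(r2,c1) = A
(r3,c2) = B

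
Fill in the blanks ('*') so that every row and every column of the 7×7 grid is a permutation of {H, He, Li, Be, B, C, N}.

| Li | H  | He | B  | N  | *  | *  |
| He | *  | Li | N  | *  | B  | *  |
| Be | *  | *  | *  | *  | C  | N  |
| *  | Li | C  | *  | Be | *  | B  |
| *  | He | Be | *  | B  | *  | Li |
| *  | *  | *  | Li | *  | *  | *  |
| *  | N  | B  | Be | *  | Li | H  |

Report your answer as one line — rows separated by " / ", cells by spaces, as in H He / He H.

Li H He B N Be C / He C Li N H B Be / Be B H He Li C N / N Li C H Be He B / H He Be C B N Li / B Be N Li C H He / C N B Be He Li H

(r1,c6): row 1 has {H,He,Li,B,N}; column 6 has {Li,B,C}, so it must be Be.
(r1,c7): row 1 has {H,He,Li,Be,B,N}; column 7 has {H,Li,B,N}, so it must be C.
(r2,c7): row 2 has {He,Li,B,N}; column 7 has {H,Li,B,C,N}, so it must be Be.
(r3,c2): row 3 has {Be,C,N}; column 2 has {H,He,Li,N}, so it must be B.
(r3,c3): row 3 has {Be,B,C,N}; column 3 has {He,Li,Be,B,C}, so it must be H.
(r3,c4): row 3 has {H,Be,B,C,N}; column 4 has {Li,Be,B,N}, so it must be He.
(r3,c5): row 3 has {H,He,Be,B,C,N}; column 5 has {Be,B,N}, so it must be Li.
(r4,c4): row 4 has {Li,Be,B,C}; column 4 has {He,Li,Be,B,N}, so it must be H.
(r5,c4): row 5 has {He,Li,Be,B}; column 4 has {H,He,Li,Be,B,N}, so it must be C.
(r6,c3): row 6 has {Li}; column 3 has {H,He,Li,Be,B,C}, so it must be N.
(r6,c7): row 6 has {Li,N}; column 7 has {H,Li,Be,B,C,N}, so it must be He.
(r7,c1): row 7 has {H,Li,Be,B,N}; column 1 has {He,Li,Be}, so it must be C.
(r7,c5): row 7 has {H,Li,Be,B,C,N}; column 5 has {Li,Be,B,N}, so it must be He.
(r2,c2): row 2 has {He,Li,Be,B,N}; column 2 has {H,He,Li,B,N}, so it must be C.
(r2,c5): row 2 has {He,Li,Be,B,C,N}; column 5 has {He,Li,Be,B,N}, so it must be H.
(r4,c1): row 4 has {H,Li,Be,B,C}; column 1 has {He,Li,Be,C}, so it must be N.
(r4,c6): row 4 has {H,Li,Be,B,C,N}; column 6 has {Li,Be,B,C}, so it must be He.
(r5,c1): row 5 has {He,Li,Be,B,C}; column 1 has {He,Li,Be,C,N}, so it must be H.
(r5,c6): row 5 has {H,He,Li,Be,B,C}; column 6 has {He,Li,Be,B,C}, so it must be N.
(r6,c1): row 6 has {He,Li,N}; column 1 has {H,He,Li,Be,C,N}, so it must be B.
(r6,c2): row 6 has {He,Li,B,N}; column 2 has {H,He,Li,B,C,N}, so it must be Be.
(r6,c5): row 6 has {He,Li,Be,B,N}; column 5 has {H,He,Li,Be,B,N}, so it must be C.
(r6,c6): row 6 has {He,Li,Be,B,C,N}; column 6 has {He,Li,Be,B,C,N}, so it must be H.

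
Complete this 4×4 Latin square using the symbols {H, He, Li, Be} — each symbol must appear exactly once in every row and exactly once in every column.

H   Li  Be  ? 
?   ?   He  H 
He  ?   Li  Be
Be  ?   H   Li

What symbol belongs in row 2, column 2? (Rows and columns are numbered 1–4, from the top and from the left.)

Be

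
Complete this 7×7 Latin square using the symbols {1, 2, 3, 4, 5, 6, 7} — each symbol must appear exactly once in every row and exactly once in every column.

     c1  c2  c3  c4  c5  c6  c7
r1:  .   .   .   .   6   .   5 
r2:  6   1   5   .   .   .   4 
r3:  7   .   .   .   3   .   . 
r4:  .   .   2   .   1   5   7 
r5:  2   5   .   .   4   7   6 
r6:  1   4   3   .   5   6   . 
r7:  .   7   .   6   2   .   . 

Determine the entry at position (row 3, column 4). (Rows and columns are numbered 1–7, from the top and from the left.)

5

(r2,c5) = 7
(r5,c3) = 1
(r5,c4) = 3
(r6,c7) = 2
(r7,c3) = 4
(r1,c3) = 7
(r2,c4) = 2
(r2,c6) = 3
(r3,c3) = 6
(r3,c7) = 1
(r4,c4) = 4
(r6,c4) = 7
(r7,c6) = 1
(r7,c7) = 3
(r1,c4) = 1
(r3,c2) = 2
(r3,c4) = 5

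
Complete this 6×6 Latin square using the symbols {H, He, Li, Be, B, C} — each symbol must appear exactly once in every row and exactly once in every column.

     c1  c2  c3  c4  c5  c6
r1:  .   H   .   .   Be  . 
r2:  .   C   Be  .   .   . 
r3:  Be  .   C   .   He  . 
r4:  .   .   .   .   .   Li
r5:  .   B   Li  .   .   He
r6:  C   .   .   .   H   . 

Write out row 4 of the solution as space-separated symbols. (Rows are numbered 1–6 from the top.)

He Be H C B Li

(r3,c2) = Li
(r5,c1) = H
(r5,c5) = C
(r4,c5) = B
(r5,c4) = Be
(r2,c5) = Li
(r4,c1) = He
(r4,c2) = Be
(r4,c3) = H
(r4,c4) = C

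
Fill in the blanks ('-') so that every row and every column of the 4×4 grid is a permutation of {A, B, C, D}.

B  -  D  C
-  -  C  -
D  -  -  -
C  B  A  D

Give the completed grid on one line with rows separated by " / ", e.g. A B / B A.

B A D C / A D C B / D C B A / C B A D

Cell (r1,c2): row 1 has {B,C,D}; column 2 has {B} → A.
Cell (r2,c1): row 2 has {C}; column 1 has {B,C,D} → A.
Cell (r2,c2): row 2 has {A,C}; column 2 has {A,B} → D.
Cell (r2,c4): row 2 has {A,C,D}; column 4 has {C,D} → B.
Cell (r3,c2): row 3 has {D}; column 2 has {A,B,D} → C.
Cell (r3,c3): row 3 has {C,D}; column 3 has {A,C,D} → B.
Cell (r3,c4): row 3 has {B,C,D}; column 4 has {B,C,D} → A.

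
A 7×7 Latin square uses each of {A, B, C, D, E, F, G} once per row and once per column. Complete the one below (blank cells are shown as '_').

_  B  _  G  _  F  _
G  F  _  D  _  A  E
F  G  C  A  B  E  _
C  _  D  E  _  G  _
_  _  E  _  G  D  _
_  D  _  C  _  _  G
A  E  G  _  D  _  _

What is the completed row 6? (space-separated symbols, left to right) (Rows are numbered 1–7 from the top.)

(r1,c3) = A
(r2,c3) = B
(r2,c5) = C
(r3,c7) = D
(r4,c2) = A
(r4,c5) = F
(r4,c7) = B
(r5,c1) = B
(r5,c2) = C
(r5,c4) = F
(r5,c7) = A
(r6,c1) = E
(r6,c3) = F
(r6,c5) = A
(r6,c6) = B

E D F C A B G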